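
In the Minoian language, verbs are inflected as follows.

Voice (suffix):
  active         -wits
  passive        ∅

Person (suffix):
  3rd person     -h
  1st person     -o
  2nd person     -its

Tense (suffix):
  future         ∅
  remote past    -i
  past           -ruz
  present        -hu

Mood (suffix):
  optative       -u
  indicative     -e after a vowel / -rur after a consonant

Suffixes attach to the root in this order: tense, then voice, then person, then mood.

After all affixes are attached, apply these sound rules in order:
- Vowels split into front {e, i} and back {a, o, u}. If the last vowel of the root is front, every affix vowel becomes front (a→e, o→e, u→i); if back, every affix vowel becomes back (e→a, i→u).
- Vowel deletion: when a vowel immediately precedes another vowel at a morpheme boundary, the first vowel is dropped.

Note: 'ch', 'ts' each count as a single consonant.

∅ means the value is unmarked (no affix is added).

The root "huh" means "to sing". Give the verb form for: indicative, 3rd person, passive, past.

huhruzhrur

Attach tense past -ruz → huhruz.
voice = passive: zero marking, form stays huhruz.
Attach person 3rd person -h → huhruzh.
Attach mood indicative -rur (after consonant 'h') → huhruzhrur.
Vowel harmony: no change.
Vowel deletion: no change.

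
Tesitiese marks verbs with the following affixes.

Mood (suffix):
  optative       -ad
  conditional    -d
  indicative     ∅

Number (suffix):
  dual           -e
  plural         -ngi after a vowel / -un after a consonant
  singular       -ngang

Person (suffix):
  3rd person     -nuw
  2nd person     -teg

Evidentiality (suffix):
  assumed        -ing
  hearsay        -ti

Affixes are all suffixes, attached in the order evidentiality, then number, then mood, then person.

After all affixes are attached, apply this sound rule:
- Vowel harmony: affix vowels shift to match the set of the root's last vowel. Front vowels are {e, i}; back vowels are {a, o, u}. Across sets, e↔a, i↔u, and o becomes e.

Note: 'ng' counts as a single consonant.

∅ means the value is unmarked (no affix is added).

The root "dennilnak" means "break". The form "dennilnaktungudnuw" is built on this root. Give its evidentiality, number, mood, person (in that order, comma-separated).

Segment: dennilnak-ti-ngi-d-nuw.
evidentiality: -ti → hearsay.
number: -ngi/un → plural.
mood: -d → conditional.
person: -nuw → 3rd person.

hearsay, plural, conditional, 3rd person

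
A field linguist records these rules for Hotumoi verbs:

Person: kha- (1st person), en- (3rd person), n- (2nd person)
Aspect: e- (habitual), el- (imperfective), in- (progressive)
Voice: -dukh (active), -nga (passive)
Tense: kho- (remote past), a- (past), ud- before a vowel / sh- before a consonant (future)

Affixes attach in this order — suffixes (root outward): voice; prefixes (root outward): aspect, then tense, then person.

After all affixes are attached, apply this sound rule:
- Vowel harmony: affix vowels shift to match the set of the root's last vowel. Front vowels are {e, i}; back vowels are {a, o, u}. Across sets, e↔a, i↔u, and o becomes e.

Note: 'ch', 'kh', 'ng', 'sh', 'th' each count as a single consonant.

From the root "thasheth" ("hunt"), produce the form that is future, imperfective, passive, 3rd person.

Attach aspect imperfective el- → elthasheth.
Attach tense future ud- (before vowel 'e') → udelthasheth.
Attach voice passive -nga → udelthashethnga.
Attach person 3rd person en- → enudelthashethnga.
Apply vowel harmony: enudelthashethnga → enidelthashethnge.

enidelthashethnge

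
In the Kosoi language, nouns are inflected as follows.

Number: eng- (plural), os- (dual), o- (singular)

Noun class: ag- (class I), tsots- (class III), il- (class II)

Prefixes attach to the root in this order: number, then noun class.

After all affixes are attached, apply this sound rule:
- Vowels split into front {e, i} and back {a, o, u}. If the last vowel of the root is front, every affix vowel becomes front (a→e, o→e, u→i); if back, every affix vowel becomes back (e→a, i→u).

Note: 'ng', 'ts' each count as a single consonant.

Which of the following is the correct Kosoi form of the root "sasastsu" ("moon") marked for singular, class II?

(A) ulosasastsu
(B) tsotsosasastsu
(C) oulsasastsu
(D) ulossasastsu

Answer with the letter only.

Attach number singular o- → osasastsu.
Attach noun class class II il- → ilosasastsu.
Apply vowel harmony: ilosasastsu → ulosasastsu.
So the correct form is ulosasastsu, option (A).
(B) tsotsosasastsu is wrong: it uses class III instead of class II for noun class.
(D) ulossasastsu is wrong: it uses dual instead of singular for number.
(C) oulsasastsu is wrong: it has the affixes in the wrong order.

A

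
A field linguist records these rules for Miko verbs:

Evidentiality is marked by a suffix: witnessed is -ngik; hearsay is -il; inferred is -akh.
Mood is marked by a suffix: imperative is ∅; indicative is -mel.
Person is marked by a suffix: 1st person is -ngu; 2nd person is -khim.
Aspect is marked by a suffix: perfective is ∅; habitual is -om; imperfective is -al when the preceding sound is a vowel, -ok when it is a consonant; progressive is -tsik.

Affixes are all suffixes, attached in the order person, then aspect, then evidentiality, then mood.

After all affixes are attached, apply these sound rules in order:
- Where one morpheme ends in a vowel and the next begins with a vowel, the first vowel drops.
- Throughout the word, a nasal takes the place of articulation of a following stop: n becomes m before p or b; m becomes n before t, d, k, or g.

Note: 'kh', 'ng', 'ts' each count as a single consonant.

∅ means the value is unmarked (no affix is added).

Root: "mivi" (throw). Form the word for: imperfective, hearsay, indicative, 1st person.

Attach person 1st person -ngu → mivingu.
Attach aspect imperfective -al (after vowel 'u') → mivingual.
Attach evidentiality hearsay -il → mivingualil.
Attach mood indicative -mel → mivingualilmel.
Apply vowel deletion: mivingualilmel → mivingalilmel.
Nasal assimilation: no change.

mivingalilmel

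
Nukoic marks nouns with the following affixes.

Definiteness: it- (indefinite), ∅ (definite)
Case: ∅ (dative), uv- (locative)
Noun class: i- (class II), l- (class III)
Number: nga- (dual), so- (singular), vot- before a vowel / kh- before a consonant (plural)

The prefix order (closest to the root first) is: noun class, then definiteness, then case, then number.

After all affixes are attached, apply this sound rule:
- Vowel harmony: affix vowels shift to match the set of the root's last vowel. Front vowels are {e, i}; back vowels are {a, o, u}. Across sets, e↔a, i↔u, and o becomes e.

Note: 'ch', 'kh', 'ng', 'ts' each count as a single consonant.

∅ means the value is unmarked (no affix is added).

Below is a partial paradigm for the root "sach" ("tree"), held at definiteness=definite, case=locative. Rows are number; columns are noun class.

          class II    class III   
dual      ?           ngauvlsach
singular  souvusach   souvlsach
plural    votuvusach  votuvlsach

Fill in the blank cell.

Attach noun class class II i- → isach.
definiteness = definite: zero marking, form stays isach.
Attach case locative uv- → uvisach.
Attach number dual nga- → ngauvisach.
Apply vowel harmony: ngauvisach → ngauvusach.

ngauvusach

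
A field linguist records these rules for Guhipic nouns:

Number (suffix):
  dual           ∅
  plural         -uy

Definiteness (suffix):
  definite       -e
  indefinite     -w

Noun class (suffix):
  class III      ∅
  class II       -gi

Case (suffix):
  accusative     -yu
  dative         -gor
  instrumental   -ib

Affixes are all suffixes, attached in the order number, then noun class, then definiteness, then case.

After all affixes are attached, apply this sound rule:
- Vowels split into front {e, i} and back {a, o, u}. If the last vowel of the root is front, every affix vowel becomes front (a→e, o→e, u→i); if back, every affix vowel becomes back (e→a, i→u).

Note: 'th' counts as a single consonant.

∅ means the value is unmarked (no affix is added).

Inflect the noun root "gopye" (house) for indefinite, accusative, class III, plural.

gopyeiywyi

Attach number plural -uy → gopyeuy.
noun class = class III: zero marking, form stays gopyeuy.
Attach definiteness indefinite -w → gopyeuyw.
Attach case accusative -yu → gopyeuywyu.
Apply vowel harmony: gopyeuywyu → gopyeiywyi.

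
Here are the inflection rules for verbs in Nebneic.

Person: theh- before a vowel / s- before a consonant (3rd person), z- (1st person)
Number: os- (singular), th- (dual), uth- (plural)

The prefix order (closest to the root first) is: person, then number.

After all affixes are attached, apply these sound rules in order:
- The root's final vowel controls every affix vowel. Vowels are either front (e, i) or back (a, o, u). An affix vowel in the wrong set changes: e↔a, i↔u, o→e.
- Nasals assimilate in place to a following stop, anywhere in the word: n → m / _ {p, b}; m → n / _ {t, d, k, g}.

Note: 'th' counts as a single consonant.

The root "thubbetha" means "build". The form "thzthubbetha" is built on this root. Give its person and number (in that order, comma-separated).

Segment: th-z-thubbetha.
person: z- → 1st person.
number: th- → dual.

1st person, dual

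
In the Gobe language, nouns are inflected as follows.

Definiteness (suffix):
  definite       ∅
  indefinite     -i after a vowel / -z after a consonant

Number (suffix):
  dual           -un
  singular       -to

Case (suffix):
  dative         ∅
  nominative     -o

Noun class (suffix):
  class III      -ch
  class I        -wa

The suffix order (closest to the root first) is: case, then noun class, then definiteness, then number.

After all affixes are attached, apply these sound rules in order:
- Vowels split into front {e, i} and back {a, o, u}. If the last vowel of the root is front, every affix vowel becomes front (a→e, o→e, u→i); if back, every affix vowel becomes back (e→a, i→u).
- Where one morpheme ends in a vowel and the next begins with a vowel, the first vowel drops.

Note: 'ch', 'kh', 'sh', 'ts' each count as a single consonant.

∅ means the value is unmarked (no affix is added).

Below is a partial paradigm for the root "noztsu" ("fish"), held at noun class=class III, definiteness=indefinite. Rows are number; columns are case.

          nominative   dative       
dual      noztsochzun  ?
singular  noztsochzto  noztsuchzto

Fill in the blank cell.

noztsuchzun

case = dative: zero marking, form stays noztsu.
Attach noun class class III -ch → noztsuch.
Attach definiteness indefinite -z (after consonant 'ch') → noztsuchz.
Attach number dual -un → noztsuchzun.
Vowel harmony: no change.
Vowel deletion: no change.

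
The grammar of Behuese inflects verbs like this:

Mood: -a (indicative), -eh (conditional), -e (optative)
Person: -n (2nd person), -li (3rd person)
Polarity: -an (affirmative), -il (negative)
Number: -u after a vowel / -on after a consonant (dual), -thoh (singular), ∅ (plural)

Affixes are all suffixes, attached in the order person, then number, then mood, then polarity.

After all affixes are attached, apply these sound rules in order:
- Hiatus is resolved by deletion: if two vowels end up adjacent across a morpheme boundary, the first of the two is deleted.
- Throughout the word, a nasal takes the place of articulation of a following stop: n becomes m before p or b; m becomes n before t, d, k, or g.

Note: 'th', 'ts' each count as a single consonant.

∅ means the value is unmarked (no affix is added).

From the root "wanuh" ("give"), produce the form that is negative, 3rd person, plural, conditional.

wanuhlehil

Attach person 3rd person -li → wanuhli.
number = plural: zero marking, form stays wanuhli.
Attach mood conditional -eh → wanuhlieh.
Attach polarity negative -il → wanuhliehil.
Apply vowel deletion: wanuhliehil → wanuhlehil.
Nasal assimilation: no change.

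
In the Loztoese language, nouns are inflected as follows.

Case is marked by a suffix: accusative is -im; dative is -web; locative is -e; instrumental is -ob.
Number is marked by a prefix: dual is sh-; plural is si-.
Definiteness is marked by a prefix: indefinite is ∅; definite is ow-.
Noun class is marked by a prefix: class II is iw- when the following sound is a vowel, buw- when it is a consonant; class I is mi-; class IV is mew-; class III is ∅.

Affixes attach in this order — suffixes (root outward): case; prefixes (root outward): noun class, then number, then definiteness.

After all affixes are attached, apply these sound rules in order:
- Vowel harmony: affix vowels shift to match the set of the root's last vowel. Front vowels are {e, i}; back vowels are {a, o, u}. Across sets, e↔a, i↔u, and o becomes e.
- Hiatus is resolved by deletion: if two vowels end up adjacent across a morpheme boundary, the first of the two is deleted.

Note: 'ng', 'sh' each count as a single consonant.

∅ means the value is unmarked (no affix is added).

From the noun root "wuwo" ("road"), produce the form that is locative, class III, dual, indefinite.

noun class = class III: zero marking, form stays wuwo.
Attach number dual sh- → shwuwo.
Attach case locative -e → shwuwoe.
definiteness = indefinite: zero marking, form stays shwuwoe.
Apply vowel harmony: shwuwoe → shwuwoa.
Apply vowel deletion: shwuwoa → shwuwa.

shwuwa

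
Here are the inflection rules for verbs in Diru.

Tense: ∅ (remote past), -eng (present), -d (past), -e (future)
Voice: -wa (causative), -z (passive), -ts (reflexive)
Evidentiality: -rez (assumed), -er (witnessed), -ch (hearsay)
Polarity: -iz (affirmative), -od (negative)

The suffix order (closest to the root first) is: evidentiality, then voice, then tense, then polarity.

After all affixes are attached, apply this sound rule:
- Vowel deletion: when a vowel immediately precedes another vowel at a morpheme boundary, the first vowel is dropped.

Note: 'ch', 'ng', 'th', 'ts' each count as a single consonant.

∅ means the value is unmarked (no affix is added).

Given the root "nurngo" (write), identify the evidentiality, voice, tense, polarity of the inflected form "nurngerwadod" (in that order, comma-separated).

witnessed, causative, past, negative

Segment: nurngo-er-wa-d-od.
evidentiality: -er → witnessed.
voice: -wa → causative.
tense: -d → past.
polarity: -od → negative.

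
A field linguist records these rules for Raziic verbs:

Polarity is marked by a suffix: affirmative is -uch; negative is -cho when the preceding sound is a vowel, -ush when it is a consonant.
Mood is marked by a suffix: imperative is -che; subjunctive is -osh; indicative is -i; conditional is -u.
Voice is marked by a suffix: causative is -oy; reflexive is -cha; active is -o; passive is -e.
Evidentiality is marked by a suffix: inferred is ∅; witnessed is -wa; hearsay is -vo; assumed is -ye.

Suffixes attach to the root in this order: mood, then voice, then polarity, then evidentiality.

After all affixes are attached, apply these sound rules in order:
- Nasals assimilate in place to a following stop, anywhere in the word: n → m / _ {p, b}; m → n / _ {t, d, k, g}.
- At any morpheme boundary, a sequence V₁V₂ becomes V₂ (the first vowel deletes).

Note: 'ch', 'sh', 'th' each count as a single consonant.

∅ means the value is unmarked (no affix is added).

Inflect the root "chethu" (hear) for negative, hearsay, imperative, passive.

chethuchechovo

Attach mood imperative -che → chethuche.
Attach voice passive -e → chethuchee.
Attach polarity negative -cho (after vowel 'e') → chethucheecho.
Attach evidentiality hearsay -vo → chethucheechovo.
Nasal assimilation: no change.
Apply vowel deletion: chethucheechovo → chethuchechovo.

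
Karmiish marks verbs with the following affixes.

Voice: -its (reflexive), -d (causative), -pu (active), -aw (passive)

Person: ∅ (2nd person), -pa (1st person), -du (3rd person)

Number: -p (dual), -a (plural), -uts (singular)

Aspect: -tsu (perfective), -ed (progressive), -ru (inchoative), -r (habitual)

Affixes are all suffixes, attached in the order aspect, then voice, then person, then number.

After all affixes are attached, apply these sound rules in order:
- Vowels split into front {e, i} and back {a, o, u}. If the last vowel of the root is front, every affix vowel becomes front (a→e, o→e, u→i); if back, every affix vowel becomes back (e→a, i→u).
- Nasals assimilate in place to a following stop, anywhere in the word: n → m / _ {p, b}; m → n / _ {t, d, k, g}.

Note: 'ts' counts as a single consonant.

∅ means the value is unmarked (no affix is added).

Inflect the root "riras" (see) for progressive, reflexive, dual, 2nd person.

Attach aspect progressive -ed → rirased.
Attach voice reflexive -its → rirasedits.
person = 2nd person: zero marking, form stays rirasedits.
Attach number dual -p → riraseditsp.
Apply vowel harmony: riraseditsp → rirasadutsp.
Nasal assimilation: no change.

rirasadutsp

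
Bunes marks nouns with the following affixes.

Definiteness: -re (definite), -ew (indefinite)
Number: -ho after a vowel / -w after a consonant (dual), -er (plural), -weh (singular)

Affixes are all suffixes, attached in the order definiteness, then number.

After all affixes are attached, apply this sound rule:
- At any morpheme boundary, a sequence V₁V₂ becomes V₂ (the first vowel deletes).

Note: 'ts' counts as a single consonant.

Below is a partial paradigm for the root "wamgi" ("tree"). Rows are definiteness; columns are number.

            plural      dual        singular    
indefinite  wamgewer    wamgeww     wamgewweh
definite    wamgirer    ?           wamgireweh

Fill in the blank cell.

wamgireho

Attach definiteness definite -re → wamgire.
Attach number dual -ho (after vowel 'e') → wamgireho.
Vowel deletion: no change.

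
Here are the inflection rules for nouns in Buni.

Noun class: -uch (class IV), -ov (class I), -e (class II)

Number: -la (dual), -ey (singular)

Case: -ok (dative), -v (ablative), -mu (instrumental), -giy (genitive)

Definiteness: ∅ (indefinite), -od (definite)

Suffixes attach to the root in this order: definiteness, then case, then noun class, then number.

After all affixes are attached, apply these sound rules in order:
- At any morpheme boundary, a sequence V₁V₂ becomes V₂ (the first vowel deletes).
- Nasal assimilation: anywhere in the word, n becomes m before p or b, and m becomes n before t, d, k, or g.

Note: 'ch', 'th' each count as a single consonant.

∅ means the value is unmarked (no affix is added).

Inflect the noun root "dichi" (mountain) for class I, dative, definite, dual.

dichodokovla

Attach definiteness definite -od → dichiod.
Attach case dative -ok → dichiodok.
Attach noun class class I -ov → dichiodokov.
Attach number dual -la → dichiodokovla.
Apply vowel deletion: dichiodokovla → dichodokovla.
Nasal assimilation: no change.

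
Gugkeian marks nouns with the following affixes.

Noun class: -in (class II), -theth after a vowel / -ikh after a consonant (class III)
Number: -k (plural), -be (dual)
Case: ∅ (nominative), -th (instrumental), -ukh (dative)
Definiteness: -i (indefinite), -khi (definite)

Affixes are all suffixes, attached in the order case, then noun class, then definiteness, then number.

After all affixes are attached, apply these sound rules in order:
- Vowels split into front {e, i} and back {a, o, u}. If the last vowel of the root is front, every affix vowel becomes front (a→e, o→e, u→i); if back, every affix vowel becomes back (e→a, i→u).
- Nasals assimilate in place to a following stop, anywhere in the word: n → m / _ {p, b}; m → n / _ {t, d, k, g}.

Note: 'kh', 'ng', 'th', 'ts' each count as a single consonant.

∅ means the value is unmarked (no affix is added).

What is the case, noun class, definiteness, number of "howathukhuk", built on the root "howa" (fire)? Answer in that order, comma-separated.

Segment: howa-th-ikh-i-k.
case: -th → instrumental.
noun class: -theth/ikh → class III.
definiteness: -i → indefinite.
number: -k → plural.

instrumental, class III, indefinite, plural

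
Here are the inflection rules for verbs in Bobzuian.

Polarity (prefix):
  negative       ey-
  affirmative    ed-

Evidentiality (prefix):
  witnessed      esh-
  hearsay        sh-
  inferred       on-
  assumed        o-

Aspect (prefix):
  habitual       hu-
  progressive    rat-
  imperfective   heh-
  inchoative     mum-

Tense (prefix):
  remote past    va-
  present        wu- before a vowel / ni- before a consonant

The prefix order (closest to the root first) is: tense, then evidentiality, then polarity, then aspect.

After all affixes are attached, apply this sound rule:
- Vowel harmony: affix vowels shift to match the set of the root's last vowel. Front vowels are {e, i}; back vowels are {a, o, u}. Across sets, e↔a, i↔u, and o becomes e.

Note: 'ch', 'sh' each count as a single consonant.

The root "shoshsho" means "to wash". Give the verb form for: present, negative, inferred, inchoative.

mumayonnushoshsho

Attach tense present ni- (before consonant 'sh') → nishoshsho.
Attach evidentiality inferred on- → onnishoshsho.
Attach polarity negative ey- → eyonnishoshsho.
Attach aspect inchoative mum- → mumeyonnishoshsho.
Apply vowel harmony: mumeyonnishoshsho → mumayonnushoshsho.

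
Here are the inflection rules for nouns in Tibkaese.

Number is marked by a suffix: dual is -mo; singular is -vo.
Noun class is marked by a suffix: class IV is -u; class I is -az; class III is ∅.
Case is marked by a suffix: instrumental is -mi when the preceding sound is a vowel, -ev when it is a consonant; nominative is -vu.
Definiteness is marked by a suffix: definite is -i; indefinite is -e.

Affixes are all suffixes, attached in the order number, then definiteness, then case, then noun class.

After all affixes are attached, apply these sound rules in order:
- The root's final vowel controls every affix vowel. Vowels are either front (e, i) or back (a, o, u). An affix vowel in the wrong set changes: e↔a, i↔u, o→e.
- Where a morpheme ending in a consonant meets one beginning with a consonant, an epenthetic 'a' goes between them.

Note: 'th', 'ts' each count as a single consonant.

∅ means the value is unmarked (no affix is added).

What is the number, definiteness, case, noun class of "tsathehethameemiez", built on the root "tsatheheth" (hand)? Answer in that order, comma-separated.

dual, indefinite, instrumental, class I

Segment: tsatheheth-mo-e-mi-az.
number: -mo → dual.
definiteness: -e → indefinite.
case: -mi/ev → instrumental.
noun class: -az → class I.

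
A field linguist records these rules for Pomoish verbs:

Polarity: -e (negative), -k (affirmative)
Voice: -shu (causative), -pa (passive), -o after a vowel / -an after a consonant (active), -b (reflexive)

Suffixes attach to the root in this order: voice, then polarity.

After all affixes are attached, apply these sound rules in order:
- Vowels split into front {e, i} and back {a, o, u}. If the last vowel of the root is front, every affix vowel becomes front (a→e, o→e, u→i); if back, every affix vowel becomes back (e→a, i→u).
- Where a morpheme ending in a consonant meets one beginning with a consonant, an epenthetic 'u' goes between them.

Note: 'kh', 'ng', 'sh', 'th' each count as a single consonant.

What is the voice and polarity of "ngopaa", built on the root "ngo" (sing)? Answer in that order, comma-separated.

passive, negative

Segment: ngo-pa-e.
voice: -pa → passive.
polarity: -e → negative.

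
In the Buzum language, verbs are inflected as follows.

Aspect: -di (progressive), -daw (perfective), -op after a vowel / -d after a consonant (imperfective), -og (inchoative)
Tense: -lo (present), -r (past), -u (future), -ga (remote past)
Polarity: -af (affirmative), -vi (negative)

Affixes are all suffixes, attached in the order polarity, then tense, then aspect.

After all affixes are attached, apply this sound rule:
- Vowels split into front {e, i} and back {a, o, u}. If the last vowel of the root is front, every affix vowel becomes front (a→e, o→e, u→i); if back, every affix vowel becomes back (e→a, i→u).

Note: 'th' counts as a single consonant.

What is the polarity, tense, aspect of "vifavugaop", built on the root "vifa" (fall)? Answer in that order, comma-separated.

negative, remote past, imperfective

Segment: vifa-vi-ga-op.
polarity: -vi → negative.
tense: -ga → remote past.
aspect: -op/d → imperfective.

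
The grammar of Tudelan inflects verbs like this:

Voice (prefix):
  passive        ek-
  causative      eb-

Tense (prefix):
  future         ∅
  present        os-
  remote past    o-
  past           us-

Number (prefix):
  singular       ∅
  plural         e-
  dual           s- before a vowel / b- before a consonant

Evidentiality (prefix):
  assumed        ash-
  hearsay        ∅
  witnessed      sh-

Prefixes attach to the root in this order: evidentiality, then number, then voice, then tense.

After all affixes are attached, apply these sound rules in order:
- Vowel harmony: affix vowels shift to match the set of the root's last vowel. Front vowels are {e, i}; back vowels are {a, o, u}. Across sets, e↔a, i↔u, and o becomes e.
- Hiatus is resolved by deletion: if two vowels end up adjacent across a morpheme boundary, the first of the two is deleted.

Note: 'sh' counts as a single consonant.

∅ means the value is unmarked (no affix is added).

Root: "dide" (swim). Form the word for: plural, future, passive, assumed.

ekeshdide

Attach evidentiality assumed ash- → ashdide.
Attach number plural e- → eashdide.
Attach voice passive ek- → ekeashdide.
tense = future: zero marking, form stays ekeashdide.
Apply vowel harmony: ekeashdide → ekeeshdide.
Apply vowel deletion: ekeeshdide → ekeshdide.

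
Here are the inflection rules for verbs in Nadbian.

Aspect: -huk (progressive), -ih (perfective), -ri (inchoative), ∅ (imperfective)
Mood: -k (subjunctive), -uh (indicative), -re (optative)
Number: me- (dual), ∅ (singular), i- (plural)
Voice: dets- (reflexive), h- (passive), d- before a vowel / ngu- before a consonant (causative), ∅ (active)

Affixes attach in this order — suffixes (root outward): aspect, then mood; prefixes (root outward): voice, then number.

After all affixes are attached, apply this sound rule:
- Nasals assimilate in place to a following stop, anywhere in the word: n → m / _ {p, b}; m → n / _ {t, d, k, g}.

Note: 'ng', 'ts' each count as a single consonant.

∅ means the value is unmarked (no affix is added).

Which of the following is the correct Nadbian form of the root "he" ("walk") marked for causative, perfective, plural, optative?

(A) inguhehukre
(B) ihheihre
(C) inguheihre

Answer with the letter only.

C

Attach aspect perfective -ih → heih.
Attach mood optative -re → heihre.
Attach voice causative ngu- (before consonant 'h') → nguheihre.
Attach number plural i- → inguheihre.
Nasal assimilation: no change.
So the correct form is inguheihre, option (C).
(A) inguhehukre is wrong: it uses progressive instead of perfective for aspect.
(B) ihheihre is wrong: it uses passive instead of causative for voice.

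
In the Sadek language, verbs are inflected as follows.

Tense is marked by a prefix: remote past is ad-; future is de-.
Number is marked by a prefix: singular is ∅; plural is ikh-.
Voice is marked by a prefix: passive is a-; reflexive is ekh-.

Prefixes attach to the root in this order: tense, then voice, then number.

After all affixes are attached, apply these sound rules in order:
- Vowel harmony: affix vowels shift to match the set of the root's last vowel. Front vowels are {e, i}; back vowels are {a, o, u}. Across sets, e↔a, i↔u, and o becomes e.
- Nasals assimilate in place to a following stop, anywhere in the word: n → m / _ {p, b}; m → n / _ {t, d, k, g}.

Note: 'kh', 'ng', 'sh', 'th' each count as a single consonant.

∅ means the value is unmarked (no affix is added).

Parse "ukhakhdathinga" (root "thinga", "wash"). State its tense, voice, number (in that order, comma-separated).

Segment: ikh-ekh-de-thinga.
tense: de- → future.
voice: ekh- → reflexive.
number: ikh- → plural.

future, reflexive, plural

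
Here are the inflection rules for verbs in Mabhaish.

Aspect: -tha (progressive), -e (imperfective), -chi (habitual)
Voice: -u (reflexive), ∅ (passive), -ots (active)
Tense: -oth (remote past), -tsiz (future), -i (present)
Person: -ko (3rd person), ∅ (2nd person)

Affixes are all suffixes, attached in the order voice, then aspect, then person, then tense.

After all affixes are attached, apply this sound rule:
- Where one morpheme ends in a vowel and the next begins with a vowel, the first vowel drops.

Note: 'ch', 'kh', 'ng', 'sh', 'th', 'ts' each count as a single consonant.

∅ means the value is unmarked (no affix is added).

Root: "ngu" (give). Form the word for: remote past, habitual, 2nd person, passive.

voice = passive: zero marking, form stays ngu.
Attach aspect habitual -chi → nguchi.
person = 2nd person: zero marking, form stays nguchi.
Attach tense remote past -oth → nguchioth.
Apply vowel deletion: nguchioth → nguchoth.

nguchoth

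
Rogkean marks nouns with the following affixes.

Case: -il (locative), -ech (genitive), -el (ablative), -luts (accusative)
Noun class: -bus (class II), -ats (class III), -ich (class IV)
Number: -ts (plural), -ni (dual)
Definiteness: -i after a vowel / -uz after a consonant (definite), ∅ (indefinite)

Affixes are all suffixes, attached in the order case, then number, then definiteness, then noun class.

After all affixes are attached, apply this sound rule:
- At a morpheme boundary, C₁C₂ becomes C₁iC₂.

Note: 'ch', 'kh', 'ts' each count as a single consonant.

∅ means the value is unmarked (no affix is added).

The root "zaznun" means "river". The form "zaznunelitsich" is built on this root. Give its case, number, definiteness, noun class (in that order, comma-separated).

ablative, plural, indefinite, class IV

Segment: zaznun-el-ts-ich.
case: -el → ablative.
number: -ts → plural.
definiteness: ∅ → indefinite.
noun class: -ich → class IV.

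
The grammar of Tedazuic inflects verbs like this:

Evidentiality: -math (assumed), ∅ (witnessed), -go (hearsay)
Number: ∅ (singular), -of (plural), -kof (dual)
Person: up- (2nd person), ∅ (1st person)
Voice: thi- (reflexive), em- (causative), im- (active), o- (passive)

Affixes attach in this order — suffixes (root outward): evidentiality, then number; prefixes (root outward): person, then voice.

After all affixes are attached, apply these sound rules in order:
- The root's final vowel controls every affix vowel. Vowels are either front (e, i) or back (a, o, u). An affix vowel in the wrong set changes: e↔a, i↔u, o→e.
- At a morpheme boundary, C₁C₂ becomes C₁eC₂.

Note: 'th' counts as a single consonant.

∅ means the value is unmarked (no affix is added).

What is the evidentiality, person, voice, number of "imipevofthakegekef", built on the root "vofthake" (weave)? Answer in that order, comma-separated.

hearsay, 2nd person, active, dual

Segment: im-up-vofthake-go-kof.
evidentiality: -go → hearsay.
person: up- → 2nd person.
voice: im- → active.
number: -kof → dual.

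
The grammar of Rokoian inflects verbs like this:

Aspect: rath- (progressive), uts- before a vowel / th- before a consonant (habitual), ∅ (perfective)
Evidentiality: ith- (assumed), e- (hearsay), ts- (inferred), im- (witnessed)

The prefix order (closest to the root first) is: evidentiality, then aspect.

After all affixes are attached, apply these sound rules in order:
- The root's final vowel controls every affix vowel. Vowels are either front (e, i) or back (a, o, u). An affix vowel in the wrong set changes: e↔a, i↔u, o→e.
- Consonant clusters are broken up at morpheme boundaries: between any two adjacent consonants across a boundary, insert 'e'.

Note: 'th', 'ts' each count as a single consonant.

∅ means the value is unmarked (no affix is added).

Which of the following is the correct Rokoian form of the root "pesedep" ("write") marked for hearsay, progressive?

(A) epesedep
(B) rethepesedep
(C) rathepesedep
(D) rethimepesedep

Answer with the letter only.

Attach evidentiality hearsay e- → epesedep.
Attach aspect progressive rath- → rathepesedep.
Apply vowel harmony: rathepesedep → rethepesedep.
Epenthesis: no change.
So the correct form is rethepesedep, option (B).
(D) rethimepesedep is wrong: it uses witnessed instead of hearsay for evidentiality.
(A) epesedep is wrong: it uses perfective instead of progressive for aspect.
(C) rathepesedep is wrong: it fails to apply the sound rule(s).

B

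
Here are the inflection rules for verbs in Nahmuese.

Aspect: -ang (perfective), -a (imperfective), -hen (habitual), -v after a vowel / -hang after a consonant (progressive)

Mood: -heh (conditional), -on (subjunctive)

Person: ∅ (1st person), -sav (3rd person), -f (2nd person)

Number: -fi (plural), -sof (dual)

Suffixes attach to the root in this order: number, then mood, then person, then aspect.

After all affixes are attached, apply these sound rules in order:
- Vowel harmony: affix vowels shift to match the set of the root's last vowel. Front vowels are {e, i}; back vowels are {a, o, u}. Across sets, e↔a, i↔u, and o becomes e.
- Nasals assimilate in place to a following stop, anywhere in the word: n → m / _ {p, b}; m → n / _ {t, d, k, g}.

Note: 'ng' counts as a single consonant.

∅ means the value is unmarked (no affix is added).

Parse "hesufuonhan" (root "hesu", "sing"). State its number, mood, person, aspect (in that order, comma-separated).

plural, subjunctive, 1st person, habitual

Segment: hesu-fi-on-hen.
number: -fi → plural.
mood: -on → subjunctive.
person: ∅ → 1st person.
aspect: -hen → habitual.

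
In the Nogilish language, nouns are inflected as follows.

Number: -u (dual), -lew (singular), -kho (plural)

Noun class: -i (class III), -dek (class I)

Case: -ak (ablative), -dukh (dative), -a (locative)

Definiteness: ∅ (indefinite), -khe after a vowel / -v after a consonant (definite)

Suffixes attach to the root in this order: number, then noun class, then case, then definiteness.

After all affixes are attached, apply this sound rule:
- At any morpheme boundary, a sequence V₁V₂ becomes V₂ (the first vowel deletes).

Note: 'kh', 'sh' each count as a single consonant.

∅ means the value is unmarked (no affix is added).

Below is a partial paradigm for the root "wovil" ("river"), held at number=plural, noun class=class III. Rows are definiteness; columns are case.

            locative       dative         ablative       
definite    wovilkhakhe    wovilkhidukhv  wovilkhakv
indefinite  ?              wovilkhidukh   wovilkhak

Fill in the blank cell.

Attach number plural -kho → wovilkho.
Attach noun class class III -i → wovilkhoi.
Attach case locative -a → wovilkhoia.
definiteness = indefinite: zero marking, form stays wovilkhoia.
Apply vowel deletion: wovilkhoia → wovilkha.

wovilkha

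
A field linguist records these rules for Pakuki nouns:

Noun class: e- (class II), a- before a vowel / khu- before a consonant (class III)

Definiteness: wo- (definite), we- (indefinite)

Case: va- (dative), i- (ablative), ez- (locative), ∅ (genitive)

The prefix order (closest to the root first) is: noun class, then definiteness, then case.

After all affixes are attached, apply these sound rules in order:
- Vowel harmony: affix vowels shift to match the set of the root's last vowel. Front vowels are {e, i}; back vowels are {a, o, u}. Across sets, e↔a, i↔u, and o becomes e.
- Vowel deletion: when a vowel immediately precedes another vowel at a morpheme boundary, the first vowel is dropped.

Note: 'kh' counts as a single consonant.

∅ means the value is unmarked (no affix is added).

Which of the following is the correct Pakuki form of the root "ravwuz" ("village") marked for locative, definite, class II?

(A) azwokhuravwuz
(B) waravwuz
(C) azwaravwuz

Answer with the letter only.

Attach noun class class II e- → eravwuz.
Attach definiteness definite wo- → woeravwuz.
Attach case locative ez- → ezwoeravwuz.
Apply vowel harmony: ezwoeravwuz → azwoaravwuz.
Apply vowel deletion: azwoaravwuz → azwaravwuz.
So the correct form is azwaravwuz, option (C).
(A) azwokhuravwuz is wrong: it uses class III instead of class II for noun class.
(B) waravwuz is wrong: it uses genitive instead of locative for case.

C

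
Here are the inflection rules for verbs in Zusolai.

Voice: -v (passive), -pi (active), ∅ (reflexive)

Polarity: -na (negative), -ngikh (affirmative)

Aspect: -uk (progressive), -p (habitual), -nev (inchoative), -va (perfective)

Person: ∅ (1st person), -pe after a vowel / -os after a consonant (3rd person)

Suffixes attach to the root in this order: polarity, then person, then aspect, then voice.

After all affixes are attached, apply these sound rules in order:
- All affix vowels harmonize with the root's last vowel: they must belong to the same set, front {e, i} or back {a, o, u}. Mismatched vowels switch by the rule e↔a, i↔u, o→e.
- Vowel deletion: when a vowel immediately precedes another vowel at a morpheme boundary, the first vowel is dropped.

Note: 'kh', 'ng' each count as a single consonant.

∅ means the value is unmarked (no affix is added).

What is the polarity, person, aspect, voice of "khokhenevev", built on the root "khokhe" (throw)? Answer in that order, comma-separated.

Segment: khokhe-na-va-v.
polarity: -na → negative.
person: ∅ → 1st person.
aspect: -va → perfective.
voice: -v → passive.

negative, 1st person, perfective, passive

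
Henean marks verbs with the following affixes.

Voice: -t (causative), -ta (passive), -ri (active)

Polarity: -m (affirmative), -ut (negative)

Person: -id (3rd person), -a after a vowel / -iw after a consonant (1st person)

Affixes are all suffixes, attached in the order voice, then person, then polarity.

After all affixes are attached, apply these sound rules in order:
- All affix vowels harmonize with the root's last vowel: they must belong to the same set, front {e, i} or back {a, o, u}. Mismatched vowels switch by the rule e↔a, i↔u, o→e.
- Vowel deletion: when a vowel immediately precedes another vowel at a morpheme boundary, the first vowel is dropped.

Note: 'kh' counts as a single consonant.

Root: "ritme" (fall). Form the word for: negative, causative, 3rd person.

ritmetidit

Attach voice causative -t → ritmet.
Attach person 3rd person -id → ritmetid.
Attach polarity negative -ut → ritmetidut.
Apply vowel harmony: ritmetidut → ritmetidit.
Vowel deletion: no change.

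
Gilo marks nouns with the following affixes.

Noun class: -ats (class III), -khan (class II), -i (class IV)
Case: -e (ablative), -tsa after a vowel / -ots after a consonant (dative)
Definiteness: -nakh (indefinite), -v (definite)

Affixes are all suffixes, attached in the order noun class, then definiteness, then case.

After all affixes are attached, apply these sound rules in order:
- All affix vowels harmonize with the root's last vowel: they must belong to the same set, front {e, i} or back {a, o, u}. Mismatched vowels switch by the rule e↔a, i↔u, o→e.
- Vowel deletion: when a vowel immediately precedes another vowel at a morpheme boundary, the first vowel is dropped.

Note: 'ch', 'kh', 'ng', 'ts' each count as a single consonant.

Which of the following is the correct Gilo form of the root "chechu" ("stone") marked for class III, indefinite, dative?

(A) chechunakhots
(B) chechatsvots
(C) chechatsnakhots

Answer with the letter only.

C

Attach noun class class III -ats → chechuats.
Attach definiteness indefinite -nakh → chechuatsnakh.
Attach case dative -ots (after consonant 'kh') → chechuatsnakhots.
Vowel harmony: no change.
Apply vowel deletion: chechuatsnakhots → chechatsnakhots.
So the correct form is chechatsnakhots, option (C).
(B) chechatsvots is wrong: it uses definite instead of indefinite for definiteness.
(A) chechunakhots is wrong: it uses class IV instead of class III for noun class.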